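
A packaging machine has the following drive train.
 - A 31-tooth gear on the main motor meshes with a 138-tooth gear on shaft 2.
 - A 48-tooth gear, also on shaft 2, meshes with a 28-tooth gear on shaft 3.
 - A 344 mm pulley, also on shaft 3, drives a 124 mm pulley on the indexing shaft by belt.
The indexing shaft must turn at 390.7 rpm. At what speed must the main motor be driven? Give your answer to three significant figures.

Overall ratio R = 4.4516 × 0.58333 × 0.36047 = 0.93605.
Required input speed = output speed × R = 390.7 × 0.93605 = 365.71 rpm.

366 rpm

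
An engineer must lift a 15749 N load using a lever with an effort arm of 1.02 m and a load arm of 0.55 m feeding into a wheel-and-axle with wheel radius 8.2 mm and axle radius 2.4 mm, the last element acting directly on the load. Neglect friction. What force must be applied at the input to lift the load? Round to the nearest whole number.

2485 N

Lever MA = effort arm / load arm = 1.02/0.55 = 1.8545.
Wheel-and-axle MA = R/r = 8.2/2.4 = 3.4167.
Combined ideal MA = 1.8545 × 3.4167 = 6.3364.
Effort = load / MA = 15749 / 6.3364 = 2485.5 N.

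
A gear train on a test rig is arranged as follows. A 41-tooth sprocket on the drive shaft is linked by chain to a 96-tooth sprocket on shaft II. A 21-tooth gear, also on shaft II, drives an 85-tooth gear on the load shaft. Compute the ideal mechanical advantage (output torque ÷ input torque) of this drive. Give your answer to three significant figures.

9.48

Each stage contributes driven/driver: chain 96/41 = 2.3415, gear mesh 85/21 = 4.0476.
Overall: 2.3415 × 4.0476 = 9.4774.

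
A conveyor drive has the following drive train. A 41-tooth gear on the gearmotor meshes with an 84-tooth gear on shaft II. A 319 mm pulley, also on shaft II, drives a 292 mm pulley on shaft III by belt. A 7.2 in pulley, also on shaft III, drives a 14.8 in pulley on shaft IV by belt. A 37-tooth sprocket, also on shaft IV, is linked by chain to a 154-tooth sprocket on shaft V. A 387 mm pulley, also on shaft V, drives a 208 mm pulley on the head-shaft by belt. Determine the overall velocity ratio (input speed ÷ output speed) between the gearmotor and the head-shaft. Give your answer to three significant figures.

Each stage contributes driven/driver: gear mesh 84/41 = 2.0488, belt 292/319 = 0.91536, belt 14.8/7.2 = 2.0556, chain 154/37 = 4.1622, belt 208/387 = 0.53747.
Overall: 2.0488 × 0.91536 × 2.0556 × 4.1622 × 0.53747 = 8.6236.

8.62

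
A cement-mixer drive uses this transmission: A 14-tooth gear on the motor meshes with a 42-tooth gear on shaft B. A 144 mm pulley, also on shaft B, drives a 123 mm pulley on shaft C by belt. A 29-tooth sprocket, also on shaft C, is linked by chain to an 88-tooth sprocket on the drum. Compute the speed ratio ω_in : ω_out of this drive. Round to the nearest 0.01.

Each stage contributes driven/driver: gear mesh 42/14 = 3, belt 123/144 = 0.85417, chain 88/29 = 3.0345.
Overall: 3 × 0.85417 × 3.0345 = 7.7759.

7.78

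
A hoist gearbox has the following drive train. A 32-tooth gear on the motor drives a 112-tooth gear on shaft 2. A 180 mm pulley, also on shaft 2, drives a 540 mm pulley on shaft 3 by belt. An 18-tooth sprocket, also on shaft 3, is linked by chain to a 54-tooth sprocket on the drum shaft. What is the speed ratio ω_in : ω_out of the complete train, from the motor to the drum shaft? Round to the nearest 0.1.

31.5

Each stage contributes driven/driver: gear mesh 112/32 = 3.5, belt 540/180 = 3, chain 54/18 = 3.
Overall: 3.5 × 3 × 3 = 31.5.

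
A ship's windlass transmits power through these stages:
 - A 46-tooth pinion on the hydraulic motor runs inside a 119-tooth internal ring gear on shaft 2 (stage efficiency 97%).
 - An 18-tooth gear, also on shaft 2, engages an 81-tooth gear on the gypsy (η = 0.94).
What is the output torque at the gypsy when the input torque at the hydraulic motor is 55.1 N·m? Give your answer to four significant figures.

Internal gear: ratio = 119/46 = 2.587; torque at shaft 2 = 55.1 × 2.587 × 0.97 = 138.27 N·m.
Gear mesh: ratio = 81/18 = 4.5; torque at the gypsy = 138.27 × 4.5 × 0.94 = 584.86 N·m.

584.9 N·m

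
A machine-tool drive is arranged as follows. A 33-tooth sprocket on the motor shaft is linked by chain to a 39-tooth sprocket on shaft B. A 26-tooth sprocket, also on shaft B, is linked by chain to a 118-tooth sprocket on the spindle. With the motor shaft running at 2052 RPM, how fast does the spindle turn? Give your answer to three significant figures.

383 RPM

Chain: ratio = 39/33 = 1.1818, so shaft B turns at 2052 / 1.1818 = 1736.3 RPM.
Chain: ratio = 118/26 = 4.5385, so the spindle turns at 1736.3 / 4.5385 = 382.58 RPM.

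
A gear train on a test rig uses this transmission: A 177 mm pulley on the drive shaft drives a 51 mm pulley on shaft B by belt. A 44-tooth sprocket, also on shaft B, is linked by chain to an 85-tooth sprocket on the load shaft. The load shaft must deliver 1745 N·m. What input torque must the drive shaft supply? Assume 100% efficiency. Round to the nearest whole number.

3135 N·m

Overall ratio R = 0.28814 × 1.9318 = 0.55663.
Input torque = output torque / R = 1745 / 0.55663 = 3135 N·m.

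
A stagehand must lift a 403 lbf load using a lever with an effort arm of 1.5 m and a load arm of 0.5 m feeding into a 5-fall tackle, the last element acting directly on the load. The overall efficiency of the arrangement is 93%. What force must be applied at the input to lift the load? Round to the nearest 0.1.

28.9 lbf

Lever MA = effort arm / load arm = 1.5/0.5 = 3.
Block-and-tackle MA = number of supporting rope parts = 5.
Combined ideal MA = 3 × 5 = 15.
Actual MA = 15 × 0.93 = 13.95.
Effort = load / actual MA = 403 / 13.95 = 28.889 lbf.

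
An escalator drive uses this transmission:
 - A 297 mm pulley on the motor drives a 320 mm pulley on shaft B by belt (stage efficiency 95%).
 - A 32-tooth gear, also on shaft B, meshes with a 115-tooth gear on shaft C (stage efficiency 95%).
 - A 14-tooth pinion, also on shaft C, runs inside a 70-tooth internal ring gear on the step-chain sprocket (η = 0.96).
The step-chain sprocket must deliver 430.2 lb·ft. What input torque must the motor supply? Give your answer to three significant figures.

25.6 lb·ft

Overall ratio R = 1.0774 × 3.5938 × 5 = 19.36; overall efficiency η = 0.95 × 0.95 × 0.96 = 0.8664.
Input torque = output torque / (R × η) = 430.2 / (19.36 × 0.8664) = 25.647 lb·ft.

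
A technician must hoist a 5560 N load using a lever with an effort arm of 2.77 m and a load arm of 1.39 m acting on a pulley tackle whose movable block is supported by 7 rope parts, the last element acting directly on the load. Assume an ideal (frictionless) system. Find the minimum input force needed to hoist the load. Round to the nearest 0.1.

Lever MA = effort arm / load arm = 2.77/1.39 = 1.9928.
Block-and-tackle MA = number of supporting rope parts = 7.
Combined ideal MA = 1.9928 × 7 = 13.95.
Effort = load / MA = 5560 / 13.95 = 398.58 N.

398.6 N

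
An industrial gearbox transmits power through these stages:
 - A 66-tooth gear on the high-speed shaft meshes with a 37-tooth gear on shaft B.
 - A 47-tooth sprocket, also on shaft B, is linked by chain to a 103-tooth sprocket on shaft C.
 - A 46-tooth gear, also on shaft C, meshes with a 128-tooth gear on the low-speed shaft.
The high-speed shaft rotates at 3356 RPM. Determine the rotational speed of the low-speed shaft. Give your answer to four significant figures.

981.7 RPM

gear mesh 37/66 = 0.56061 → 3356/0.56061 = 5986.4 RPM
chain 103/47 = 2.1915 → 5986.4/2.1915 = 2731.6 RPM
gear mesh 128/46 = 2.7826 → 2731.6/2.7826 = 981.69 RPM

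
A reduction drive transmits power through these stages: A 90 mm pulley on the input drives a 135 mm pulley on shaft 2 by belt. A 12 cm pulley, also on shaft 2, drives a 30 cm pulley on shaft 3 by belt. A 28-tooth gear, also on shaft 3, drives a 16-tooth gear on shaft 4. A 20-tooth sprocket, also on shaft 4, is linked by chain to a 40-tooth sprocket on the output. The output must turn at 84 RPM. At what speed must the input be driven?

Overall ratio R = 1.5 × 2.5 × 0.57143 × 2 = 4.2857.
Required input speed = output speed × R = 84 × 4.2857 = 360 RPM.

360 RPM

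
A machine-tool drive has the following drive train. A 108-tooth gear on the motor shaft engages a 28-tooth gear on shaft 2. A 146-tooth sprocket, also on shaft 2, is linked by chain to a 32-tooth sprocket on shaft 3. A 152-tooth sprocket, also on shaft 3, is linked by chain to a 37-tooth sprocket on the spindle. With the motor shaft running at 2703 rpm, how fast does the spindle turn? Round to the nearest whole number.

195414 rpm

the motor shaft → shaft 2 (gear mesh, 28/108): 2703 ÷ 0.25926 = 10426 rpm
shaft 2 → shaft 3 (chain, 32/146): 10426 ÷ 0.21918 = 47568 rpm
shaft 3 → the spindle (chain, 37/152): 47568 ÷ 0.24342 = 1.9541e+05 rpm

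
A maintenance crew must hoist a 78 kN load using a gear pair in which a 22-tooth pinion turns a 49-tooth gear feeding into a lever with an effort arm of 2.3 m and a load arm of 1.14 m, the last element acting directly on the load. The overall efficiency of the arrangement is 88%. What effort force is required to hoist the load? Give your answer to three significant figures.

19.7 kN

Gear pair MA = 49/22 = 2.2273.
Lever MA = effort arm / load arm = 2.3/1.14 = 2.0175.
Combined ideal MA = 2.2273 × 2.0175 = 4.4936.
Actual MA = 4.4936 × 0.88 = 3.9544.
Effort = load / actual MA = 78 / 3.9544 = 19.725 kN.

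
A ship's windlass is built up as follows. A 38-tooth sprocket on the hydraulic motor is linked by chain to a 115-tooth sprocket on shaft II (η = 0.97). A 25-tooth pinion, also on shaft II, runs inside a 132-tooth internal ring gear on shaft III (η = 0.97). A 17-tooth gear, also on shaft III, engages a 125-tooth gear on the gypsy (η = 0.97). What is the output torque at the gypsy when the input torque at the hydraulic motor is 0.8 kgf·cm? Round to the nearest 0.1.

Chain: ratio = 115/38 = 3.0263; torque at shaft II = 0.8 × 3.0263 × 0.97 = 2.3484 kgf·cm.
Internal gear: ratio = 132/25 = 5.28; torque at shaft III = 2.3484 × 5.28 × 0.97 = 12.028 kgf·cm.
Gear mesh: ratio = 125/17 = 7.3529; torque at the gypsy = 12.028 × 7.3529 × 0.97 = 85.786 kgf·cm.

85.8 kgf·cm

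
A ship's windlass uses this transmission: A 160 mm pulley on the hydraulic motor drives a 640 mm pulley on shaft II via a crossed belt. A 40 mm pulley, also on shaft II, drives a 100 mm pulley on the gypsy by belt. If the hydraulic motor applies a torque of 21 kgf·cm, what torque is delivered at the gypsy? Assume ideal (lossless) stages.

210 kgf·cm

After the belt (640/160): 21 × 4 = 84 kgf·cm
After the belt (100/40): 84 × 2.5 = 210 kgf·cm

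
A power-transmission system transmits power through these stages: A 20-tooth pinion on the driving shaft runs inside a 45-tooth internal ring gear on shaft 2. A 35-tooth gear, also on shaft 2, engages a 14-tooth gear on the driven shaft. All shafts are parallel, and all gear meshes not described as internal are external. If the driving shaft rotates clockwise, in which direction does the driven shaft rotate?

the driving shaft → shaft 2: internal mesh, same direction → CW.
shaft 2 → the driven shaft: external mesh, 1 reversal → CCW.
1 reversal in total — an odd number — so the driven shaft turns opposite to the driving shaft.

counterclockwise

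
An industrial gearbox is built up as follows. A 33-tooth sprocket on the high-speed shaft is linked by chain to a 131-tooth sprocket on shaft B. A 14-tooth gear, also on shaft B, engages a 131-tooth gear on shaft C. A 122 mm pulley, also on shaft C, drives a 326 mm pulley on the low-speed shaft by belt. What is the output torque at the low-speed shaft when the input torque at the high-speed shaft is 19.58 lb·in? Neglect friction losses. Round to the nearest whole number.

chain 131/33 = 3.9697 → τ = 19.58·3.9697 = 77.727 lb·in
gear mesh 131/14 = 9.3571 → τ = 77.727·9.3571 = 727.3 lb·in
belt 326/122 = 2.6721 → τ = 727.3·2.6721 = 1943.4 lb·in

1943 lb·in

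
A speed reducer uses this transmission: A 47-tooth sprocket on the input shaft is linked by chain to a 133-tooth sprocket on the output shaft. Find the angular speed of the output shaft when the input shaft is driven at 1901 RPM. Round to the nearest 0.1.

671.8 RPM

the input shaft → the output shaft (chain, 133/47): 1901 ÷ 2.8298 = 671.78 RPM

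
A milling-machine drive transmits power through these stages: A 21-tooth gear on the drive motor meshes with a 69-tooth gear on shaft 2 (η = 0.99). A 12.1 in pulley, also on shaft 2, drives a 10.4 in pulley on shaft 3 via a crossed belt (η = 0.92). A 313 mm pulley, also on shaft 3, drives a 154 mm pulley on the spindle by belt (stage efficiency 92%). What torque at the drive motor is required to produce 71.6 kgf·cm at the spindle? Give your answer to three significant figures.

Overall ratio R = 3.2857 × 0.8595 × 0.49201 = 1.3895; overall efficiency η = 0.99 × 0.92 × 0.92 = 0.8379.
Input torque = output torque / (R × η) = 71.6 / (1.3895 × 0.8379) = 61.496 kgf·cm.

61.5 kgf·cm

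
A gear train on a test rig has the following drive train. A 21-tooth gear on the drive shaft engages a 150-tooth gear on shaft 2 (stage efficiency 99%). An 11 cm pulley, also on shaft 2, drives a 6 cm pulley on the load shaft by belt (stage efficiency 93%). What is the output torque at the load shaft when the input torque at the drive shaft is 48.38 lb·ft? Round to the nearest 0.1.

Gear mesh: ratio = 150/21 = 7.1429; torque at shaft 2 = 48.38 × 7.1429 × 0.99 = 342.12 lb·ft.
Belt: ratio = 6/11 = 0.54545; torque at the load shaft = 342.12 × 0.54545 × 0.93 = 173.55 lb·ft.

173.5 lb·ft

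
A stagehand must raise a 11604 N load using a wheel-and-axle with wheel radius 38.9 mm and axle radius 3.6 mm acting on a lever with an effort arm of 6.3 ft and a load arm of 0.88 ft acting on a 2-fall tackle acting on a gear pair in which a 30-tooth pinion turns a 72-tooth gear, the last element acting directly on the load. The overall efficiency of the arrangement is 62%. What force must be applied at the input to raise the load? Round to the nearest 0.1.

50.4 N

Wheel-and-axle MA = R/r = 38.9/3.6 = 10.806.
Lever MA = effort arm / load arm = 6.3/0.88 = 7.1591.
Block-and-tackle MA = number of supporting rope parts = 2.
Gear pair MA = 72/30 = 2.4.
Combined ideal MA = 10.806 × 7.1591 × 2 × 2.4 = 371.32.
Actual MA = 371.32 × 0.62 = 230.22.
Effort = load / actual MA = 11604 / 230.22 = 50.405 N.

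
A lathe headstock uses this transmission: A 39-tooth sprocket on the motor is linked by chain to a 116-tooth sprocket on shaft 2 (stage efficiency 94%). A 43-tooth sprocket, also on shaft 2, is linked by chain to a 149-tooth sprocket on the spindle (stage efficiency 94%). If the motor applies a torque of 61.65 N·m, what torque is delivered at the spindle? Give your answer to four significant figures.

After the chain (116/39): 61.65 × 2.9744 × 0.94 = 172.37 N·m
After the chain (149/43): 172.37 × 3.4651 × 0.94 = 561.44 N·m

561.4 N·m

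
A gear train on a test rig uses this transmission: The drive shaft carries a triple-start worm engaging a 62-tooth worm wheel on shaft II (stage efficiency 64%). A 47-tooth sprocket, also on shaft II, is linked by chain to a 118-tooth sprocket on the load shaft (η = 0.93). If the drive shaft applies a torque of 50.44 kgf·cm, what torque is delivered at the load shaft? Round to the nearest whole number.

Worm: ratio = 62/3 = 20.667; torque at shaft II = 50.44 × 20.667 × 0.64 = 667.15 kgf·cm.
Chain: ratio = 118/47 = 2.5106; torque at the load shaft = 667.15 × 2.5106 × 0.93 = 1557.7 kgf·cm.

1558 kgf·cm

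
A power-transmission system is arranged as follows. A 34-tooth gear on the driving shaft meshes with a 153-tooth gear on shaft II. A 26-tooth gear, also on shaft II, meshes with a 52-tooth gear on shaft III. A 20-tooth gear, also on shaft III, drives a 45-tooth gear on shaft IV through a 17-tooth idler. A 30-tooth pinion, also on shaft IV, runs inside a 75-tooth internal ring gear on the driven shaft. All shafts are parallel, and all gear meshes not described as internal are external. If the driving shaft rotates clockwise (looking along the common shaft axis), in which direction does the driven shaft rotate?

clockwise

the driving shaft → shaft II: external mesh, 1 reversal → CCW.
shaft II → shaft III: external mesh, 1 reversal → CW.
shaft III → shaft IV: driver → idler → driven is 2 external meshes, 2 reversals → CW.
shaft IV → the driven shaft: internal mesh, same direction → CW.
4 reversals in total — an even number — so the driven shaft turns the same way as the driving shaft.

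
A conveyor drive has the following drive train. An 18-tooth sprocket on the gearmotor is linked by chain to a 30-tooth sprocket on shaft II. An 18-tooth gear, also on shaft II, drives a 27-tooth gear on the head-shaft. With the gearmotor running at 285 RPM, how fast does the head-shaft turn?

114 RPM

Chain: ratio = 30/18 = 1.6667, so shaft II turns at 285 / 1.6667 = 171 RPM.
Gear mesh: ratio = 27/18 = 1.5, so the head-shaft turns at 171 / 1.5 = 114 RPM.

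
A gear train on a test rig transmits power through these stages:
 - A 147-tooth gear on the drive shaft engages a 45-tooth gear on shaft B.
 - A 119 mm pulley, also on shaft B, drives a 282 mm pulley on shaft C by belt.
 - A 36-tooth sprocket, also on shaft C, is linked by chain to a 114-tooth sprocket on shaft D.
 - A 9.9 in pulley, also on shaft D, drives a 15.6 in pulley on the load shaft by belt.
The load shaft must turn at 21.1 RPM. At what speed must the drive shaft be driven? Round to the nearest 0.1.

Overall ratio R = 0.30612 × 2.3697 × 3.1667 × 1.5758 = 3.6198.
Required input speed = output speed × R = 21.1 × 3.6198 = 76.379 RPM.

76.4 RPM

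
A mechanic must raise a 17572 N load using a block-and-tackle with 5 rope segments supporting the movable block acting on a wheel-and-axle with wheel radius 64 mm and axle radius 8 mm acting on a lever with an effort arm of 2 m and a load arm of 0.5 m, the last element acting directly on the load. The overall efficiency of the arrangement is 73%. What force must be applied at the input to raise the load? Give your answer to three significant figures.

Block-and-tackle MA = number of supporting rope parts = 5.
Wheel-and-axle MA = R/r = 64/8 = 8.
Lever MA = effort arm / load arm = 2/0.5 = 4.
Combined ideal MA = 5 × 8 × 4 = 160.
Actual MA = 160 × 0.73 = 116.8.
Effort = load / actual MA = 17572 / 116.8 = 150.45 N.

150 N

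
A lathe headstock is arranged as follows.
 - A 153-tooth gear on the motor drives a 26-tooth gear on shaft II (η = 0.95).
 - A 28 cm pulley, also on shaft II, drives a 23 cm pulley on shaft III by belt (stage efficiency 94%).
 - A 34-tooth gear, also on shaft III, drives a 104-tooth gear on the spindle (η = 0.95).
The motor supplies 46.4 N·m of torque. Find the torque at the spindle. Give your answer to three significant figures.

gear mesh 26/153 = 0.16993 → τ = 46.4·0.16993·0.95 = 7.4907 N·m
belt 23/28 = 0.82143 → τ = 7.4907·0.82143·0.94 = 5.7839 N·m
gear mesh 104/34 = 3.0588 → τ = 5.7839·3.0588·0.95 = 16.807 N·m

16.8 N·m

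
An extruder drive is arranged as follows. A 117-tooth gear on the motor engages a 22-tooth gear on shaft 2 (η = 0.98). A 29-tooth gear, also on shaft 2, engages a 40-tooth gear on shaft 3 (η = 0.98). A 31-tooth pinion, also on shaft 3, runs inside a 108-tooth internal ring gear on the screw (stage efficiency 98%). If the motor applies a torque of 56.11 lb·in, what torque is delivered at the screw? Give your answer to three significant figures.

47.7 lb·in

Gear mesh: ratio = 22/117 = 0.18803; torque at shaft 2 = 56.11 × 0.18803 × 0.98 = 10.34 lb·in.
Gear mesh: ratio = 40/29 = 1.3793; torque at shaft 3 = 10.34 × 1.3793 × 0.98 = 13.976 lb·in.
Internal gear: ratio = 108/31 = 3.4839; torque at the screw = 13.976 × 3.4839 × 0.98 = 47.718 lb·in.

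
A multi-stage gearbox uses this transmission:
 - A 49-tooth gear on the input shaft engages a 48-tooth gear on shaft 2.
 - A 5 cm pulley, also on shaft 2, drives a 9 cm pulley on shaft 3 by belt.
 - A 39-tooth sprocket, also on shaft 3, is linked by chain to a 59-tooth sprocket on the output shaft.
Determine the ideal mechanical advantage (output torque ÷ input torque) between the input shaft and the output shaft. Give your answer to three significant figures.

2.67

Each stage contributes driven/driver: gear mesh 48/49 = 0.97959, belt 9/5 = 1.8, chain 59/39 = 1.5128.
Overall: 0.97959 × 1.8 × 1.5128 = 2.6675.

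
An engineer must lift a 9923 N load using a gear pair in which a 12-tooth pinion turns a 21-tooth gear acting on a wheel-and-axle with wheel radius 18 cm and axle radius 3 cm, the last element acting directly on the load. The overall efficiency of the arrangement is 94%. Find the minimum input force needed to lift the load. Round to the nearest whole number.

Gear pair MA = 21/12 = 1.75.
Wheel-and-axle MA = R/r = 18/3 = 6.
Combined ideal MA = 1.75 × 6 = 10.5.
Actual MA = 10.5 × 0.94 = 9.87.
Effort = load / actual MA = 9923 / 9.87 = 1005.4 N.

1005 N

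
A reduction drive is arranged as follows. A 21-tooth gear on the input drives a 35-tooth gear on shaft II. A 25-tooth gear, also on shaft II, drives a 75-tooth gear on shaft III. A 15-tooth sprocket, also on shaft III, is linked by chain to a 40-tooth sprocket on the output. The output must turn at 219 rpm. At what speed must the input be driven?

2920 rpm

Overall ratio R = 1.6667 × 3 × 2.6667 = 13.333.
Required input speed = output speed × R = 219 × 13.333 = 2920 rpm.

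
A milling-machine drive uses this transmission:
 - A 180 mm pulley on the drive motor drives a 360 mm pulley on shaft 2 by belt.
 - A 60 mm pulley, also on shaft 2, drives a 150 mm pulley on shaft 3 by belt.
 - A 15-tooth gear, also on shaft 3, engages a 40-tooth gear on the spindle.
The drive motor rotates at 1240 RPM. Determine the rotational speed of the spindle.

the drive motor → shaft 2 (belt, 360/180): 1240 ÷ 2 = 620 RPM
shaft 2 → shaft 3 (belt, 150/60): 620 ÷ 2.5 = 248 RPM
shaft 3 → the spindle (gear mesh, 40/15): 248 ÷ 2.6667 = 93 RPM

93 RPM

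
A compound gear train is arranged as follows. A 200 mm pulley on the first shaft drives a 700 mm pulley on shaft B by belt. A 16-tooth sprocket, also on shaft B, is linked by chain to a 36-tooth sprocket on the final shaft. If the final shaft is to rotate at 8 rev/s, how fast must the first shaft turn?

63 rev/s

Overall ratio R = 3.5 × 2.25 = 7.875.
Required input speed = output speed × R = 8 × 7.875 = 63 rev/s.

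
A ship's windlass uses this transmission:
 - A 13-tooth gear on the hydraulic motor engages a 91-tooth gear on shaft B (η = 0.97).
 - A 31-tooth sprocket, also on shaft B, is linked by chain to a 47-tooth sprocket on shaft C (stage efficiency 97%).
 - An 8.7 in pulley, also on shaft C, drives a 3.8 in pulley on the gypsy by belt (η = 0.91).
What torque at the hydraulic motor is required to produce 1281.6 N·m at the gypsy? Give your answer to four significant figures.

322.9 N·m

Overall ratio R = 7 × 1.5161 × 0.43678 = 4.6355; overall efficiency η = 0.97 × 0.97 × 0.91 = 0.8562.
Input torque = output torque / (R × η) = 1281.6 / (4.6355 × 0.8562) = 322.9 N·m.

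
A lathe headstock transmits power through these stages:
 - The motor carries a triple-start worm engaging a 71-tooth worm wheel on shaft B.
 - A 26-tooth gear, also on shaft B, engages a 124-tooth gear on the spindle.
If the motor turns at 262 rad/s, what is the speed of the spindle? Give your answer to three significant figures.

worm 71/3 = 23.667 → 262/23.667 = 11.07 rad/s
gear mesh 124/26 = 4.7692 → 11.07/4.7692 = 2.3212 rad/s

2.32 rad/s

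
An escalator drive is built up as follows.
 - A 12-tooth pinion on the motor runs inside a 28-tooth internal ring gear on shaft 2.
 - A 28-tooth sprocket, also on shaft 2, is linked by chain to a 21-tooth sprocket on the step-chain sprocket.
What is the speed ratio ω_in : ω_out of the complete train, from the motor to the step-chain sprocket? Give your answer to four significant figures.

Each stage contributes driven/driver: internal gear 28/12 = 2.3333, chain 21/28 = 0.75.
Overall: 2.3333 × 0.75 = 1.75.

1.750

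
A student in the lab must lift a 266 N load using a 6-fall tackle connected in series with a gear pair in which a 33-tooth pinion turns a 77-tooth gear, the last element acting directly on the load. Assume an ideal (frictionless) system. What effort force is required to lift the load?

Block-and-tackle MA = number of supporting rope parts = 6.
Gear pair MA = 77/33 = 2.3333.
Combined ideal MA = 6 × 2.3333 = 14.
Effort = load / MA = 266 / 14 = 19 N.

19 N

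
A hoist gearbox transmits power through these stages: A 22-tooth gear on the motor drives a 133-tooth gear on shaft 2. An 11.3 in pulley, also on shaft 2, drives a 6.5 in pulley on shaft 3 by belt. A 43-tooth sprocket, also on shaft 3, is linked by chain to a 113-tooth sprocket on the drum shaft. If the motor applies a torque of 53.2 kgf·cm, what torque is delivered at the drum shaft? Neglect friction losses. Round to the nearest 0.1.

Gear mesh: ratio = 133/22 = 6.0455; torque at shaft 2 = 53.2 × 6.0455 = 321.62 kgf·cm.
Belt: ratio = 6.5/11.3 = 0.57522; torque at shaft 3 = 321.62 × 0.57522 = 185 kgf·cm.
Chain: ratio = 113/43 = 2.6279; torque at the drum shaft = 185 × 2.6279 = 486.17 kgf·cm.

486.2 kgf·cm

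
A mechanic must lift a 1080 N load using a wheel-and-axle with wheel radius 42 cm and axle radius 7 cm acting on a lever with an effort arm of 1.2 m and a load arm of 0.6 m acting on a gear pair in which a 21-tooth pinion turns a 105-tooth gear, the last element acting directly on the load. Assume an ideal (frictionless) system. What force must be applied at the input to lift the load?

Wheel-and-axle MA = R/r = 42/7 = 6.
Lever MA = effort arm / load arm = 1.2/0.6 = 2.
Gear pair MA = 105/21 = 5.
Combined ideal MA = 6 × 2 × 5 = 60.
Effort = load / MA = 1080 / 60 = 18 N.

18 N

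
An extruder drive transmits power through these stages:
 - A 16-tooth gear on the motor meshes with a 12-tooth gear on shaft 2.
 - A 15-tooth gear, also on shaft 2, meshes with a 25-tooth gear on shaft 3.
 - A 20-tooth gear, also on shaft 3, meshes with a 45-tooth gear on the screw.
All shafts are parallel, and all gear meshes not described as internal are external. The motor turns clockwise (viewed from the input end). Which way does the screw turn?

anticlockwise

the motor → shaft 2: external mesh, 1 reversal → CCW.
shaft 2 → shaft 3: external mesh, 1 reversal → CW.
shaft 3 → the screw: external mesh, 1 reversal → CCW.
3 reversals in total — an odd number — so the screw turns opposite to the motor.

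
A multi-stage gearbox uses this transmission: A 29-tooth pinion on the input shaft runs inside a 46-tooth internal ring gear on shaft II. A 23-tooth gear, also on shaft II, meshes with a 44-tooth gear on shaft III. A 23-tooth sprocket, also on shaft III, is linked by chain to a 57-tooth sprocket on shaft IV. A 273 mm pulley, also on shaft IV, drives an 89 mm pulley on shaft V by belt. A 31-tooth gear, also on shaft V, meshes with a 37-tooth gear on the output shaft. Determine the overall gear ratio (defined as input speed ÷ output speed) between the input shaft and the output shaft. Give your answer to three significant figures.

2.93

Each stage contributes driven/driver: internal gear 46/29 = 1.5862, gear mesh 44/23 = 1.913, chain 57/23 = 2.4783, belt 89/273 = 0.32601, gear mesh 37/31 = 1.1935.
Overall: 1.5862 × 1.913 × 2.4783 × 0.32601 × 1.1935 = 2.9262.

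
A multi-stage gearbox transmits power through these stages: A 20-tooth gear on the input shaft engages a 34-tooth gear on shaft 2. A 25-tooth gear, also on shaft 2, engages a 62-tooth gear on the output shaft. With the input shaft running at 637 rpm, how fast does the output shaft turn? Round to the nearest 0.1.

151.1 rpm

gear mesh 34/20 = 1.7 → 637/1.7 = 374.71 rpm
gear mesh 62/25 = 2.48 → 374.71/2.48 = 151.09 rpm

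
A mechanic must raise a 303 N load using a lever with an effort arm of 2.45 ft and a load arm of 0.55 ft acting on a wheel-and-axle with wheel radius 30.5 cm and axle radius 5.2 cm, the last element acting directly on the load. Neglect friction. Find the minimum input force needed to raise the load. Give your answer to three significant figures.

Lever MA = effort arm / load arm = 2.45/0.55 = 4.4545.
Wheel-and-axle MA = R/r = 30.5/5.2 = 5.8654.
Combined ideal MA = 4.4545 × 5.8654 = 26.128.
Effort = load / MA = 303 / 26.128 = 11.597 N.

11.6 N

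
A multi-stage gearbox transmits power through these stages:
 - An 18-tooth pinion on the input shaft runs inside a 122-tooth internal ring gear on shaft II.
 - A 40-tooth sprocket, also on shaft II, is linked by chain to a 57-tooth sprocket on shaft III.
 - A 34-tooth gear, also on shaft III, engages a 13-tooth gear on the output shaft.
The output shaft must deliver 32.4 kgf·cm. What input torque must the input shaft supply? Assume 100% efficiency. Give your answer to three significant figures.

Overall ratio R = 6.7778 × 1.425 × 0.38235 = 3.6929.
Input torque = output torque / R = 32.4 / 3.6929 = 8.7736 kgf·cm.

8.77 kgf·cm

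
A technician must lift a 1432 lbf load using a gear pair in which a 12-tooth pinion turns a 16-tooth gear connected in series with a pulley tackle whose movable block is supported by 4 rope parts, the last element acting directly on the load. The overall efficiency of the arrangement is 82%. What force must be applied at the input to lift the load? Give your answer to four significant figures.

Gear pair MA = 16/12 = 1.3333.
Block-and-tackle MA = number of supporting rope parts = 4.
Combined ideal MA = 1.3333 × 4 = 5.3333.
Actual MA = 5.3333 × 0.82 = 4.3733.
Effort = load / actual MA = 1432 / 4.3733 = 327.44 lbf.

327.4 lbf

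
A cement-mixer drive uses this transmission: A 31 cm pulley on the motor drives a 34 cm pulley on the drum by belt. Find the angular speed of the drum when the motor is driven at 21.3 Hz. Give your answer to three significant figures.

19.4 Hz

Belt: ratio = 34/31 = 1.0968, so the drum turns at 21.3 / 1.0968 = 19.421 Hz.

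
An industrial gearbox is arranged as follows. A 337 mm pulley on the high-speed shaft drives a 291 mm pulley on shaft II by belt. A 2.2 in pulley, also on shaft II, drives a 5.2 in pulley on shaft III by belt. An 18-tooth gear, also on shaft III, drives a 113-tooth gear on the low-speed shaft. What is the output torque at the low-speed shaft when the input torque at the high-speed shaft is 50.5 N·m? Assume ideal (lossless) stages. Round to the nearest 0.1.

647.1 N·m

After the belt (291/337): 50.5 × 0.8635 = 43.607 N·m
After the belt (5.2/2.2): 43.607 × 2.3636 = 103.07 N·m
After the gear mesh (113/18): 103.07 × 6.2778 = 647.05 N·m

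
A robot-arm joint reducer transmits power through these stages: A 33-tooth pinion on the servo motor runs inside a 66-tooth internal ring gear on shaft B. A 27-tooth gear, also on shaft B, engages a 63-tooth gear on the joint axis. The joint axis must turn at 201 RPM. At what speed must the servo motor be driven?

938 RPM

Overall ratio R = 2 × 2.3333 = 4.6667.
Required input speed = output speed × R = 201 × 4.6667 = 938 RPM.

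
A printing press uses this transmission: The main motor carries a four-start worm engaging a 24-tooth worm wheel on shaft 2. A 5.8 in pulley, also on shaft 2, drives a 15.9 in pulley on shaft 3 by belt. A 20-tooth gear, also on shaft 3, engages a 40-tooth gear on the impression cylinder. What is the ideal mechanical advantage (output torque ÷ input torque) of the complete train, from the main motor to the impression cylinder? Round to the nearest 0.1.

Each stage contributes driven/driver: worm 24/4 = 6, belt 15.9/5.8 = 2.7414, gear mesh 40/20 = 2.
Overall: 6 × 2.7414 × 2 = 32.897.

32.9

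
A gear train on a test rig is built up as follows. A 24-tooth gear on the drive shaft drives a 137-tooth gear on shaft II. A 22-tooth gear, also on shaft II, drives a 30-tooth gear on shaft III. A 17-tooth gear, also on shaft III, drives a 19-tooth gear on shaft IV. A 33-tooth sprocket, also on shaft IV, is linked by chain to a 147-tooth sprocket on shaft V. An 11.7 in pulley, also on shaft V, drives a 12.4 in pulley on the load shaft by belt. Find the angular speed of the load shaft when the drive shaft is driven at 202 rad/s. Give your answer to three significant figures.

4.92 rad/s

Gear mesh: ratio = 137/24 = 5.7083, so shaft II turns at 202 / 5.7083 = 35.387 rad/s.
Gear mesh: ratio = 30/22 = 1.3636, so shaft III turns at 35.387 / 1.3636 = 25.95 rad/s.
Gear mesh: ratio = 19/17 = 1.1176, so shaft IV turns at 25.95 / 1.1176 = 23.219 rad/s.
Chain: ratio = 147/33 = 4.4545, so shaft V turns at 23.219 / 4.4545 = 5.2124 rad/s.
Belt: ratio = 12.4/11.7 = 1.0598, so the load shaft turns at 5.2124 / 1.0598 = 4.9181 rad/s.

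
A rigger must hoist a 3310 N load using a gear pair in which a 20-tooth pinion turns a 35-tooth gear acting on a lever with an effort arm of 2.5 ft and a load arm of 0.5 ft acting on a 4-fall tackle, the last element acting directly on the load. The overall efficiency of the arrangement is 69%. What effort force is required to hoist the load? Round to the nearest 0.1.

137.1 N

Gear pair MA = 35/20 = 1.75.
Lever MA = effort arm / load arm = 2.5/0.5 = 5.
Block-and-tackle MA = number of supporting rope parts = 4.
Combined ideal MA = 1.75 × 5 × 4 = 35.
Actual MA = 35 × 0.69 = 24.15.
Effort = load / actual MA = 3310 / 24.15 = 137.06 N.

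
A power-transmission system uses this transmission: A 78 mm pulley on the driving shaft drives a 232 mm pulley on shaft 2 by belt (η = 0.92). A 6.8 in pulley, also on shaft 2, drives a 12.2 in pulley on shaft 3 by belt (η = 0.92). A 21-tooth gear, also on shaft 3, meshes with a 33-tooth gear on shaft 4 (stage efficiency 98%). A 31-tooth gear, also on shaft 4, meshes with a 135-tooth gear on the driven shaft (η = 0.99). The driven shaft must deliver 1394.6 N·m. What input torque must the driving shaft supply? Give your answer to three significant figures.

Overall ratio R = 2.9744 × 1.7941 × 1.5714 × 4.3548 = 36.518; overall efficiency η = 0.92 × 0.92 × 0.98 × 0.99 = 0.8212.
Input torque = output torque / (R × η) = 1394.6 / (36.518 × 0.8212) = 46.505 N·m.

46.5 N·m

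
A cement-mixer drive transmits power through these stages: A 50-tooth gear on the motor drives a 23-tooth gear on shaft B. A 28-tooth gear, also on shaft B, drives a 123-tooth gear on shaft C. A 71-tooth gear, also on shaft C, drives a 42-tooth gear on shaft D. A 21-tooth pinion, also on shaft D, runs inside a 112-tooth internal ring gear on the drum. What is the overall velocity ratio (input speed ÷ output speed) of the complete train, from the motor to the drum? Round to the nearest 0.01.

Each stage contributes driven/driver: gear mesh 23/50 = 0.46, gear mesh 123/28 = 4.3929, gear mesh 42/71 = 0.59155, internal gear 112/21 = 5.3333.
Overall: 0.46 × 4.3929 × 0.59155 × 5.3333 = 6.3752.

6.38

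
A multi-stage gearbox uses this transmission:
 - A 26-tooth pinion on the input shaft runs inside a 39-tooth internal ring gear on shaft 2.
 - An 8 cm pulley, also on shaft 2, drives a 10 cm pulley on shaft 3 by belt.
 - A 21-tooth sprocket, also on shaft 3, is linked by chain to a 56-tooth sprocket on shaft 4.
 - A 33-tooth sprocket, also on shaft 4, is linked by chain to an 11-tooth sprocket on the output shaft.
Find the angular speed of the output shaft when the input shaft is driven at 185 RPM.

the input shaft → shaft 2 (internal gear, 39/26): 185 ÷ 1.5 = 123.33 RPM
shaft 2 → shaft 3 (belt, 10/8): 123.33 ÷ 1.25 = 98.667 RPM
shaft 3 → shaft 4 (chain, 56/21): 98.667 ÷ 2.6667 = 37 RPM
shaft 4 → the output shaft (chain, 11/33): 37 ÷ 0.33333 = 111 RPM

111 RPM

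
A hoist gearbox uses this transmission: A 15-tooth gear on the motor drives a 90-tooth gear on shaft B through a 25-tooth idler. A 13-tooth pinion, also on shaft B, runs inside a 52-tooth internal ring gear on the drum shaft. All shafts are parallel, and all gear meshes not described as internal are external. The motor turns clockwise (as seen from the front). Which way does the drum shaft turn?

clockwise

the motor → shaft B: driver → idler → driven is 2 external meshes, 2 reversals → CW.
shaft B → the drum shaft: internal mesh, same direction → CW.
2 reversals in total — an even number — so the drum shaft turns the same way as the motor.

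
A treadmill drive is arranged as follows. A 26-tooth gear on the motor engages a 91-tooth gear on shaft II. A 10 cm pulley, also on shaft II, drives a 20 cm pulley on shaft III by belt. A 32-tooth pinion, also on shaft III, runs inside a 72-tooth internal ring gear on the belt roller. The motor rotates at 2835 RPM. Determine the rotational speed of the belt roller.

gear mesh 91/26 = 3.5 → 2835/3.5 = 810 RPM
belt 20/10 = 2 → 810/2 = 405 RPM
internal gear 72/32 = 2.25 → 405/2.25 = 180 RPM

180 RPM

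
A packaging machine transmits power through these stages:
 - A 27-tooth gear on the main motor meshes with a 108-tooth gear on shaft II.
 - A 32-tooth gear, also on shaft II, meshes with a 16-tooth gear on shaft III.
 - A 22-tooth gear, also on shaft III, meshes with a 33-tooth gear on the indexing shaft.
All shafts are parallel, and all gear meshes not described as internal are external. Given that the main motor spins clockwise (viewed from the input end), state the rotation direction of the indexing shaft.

the main motor → shaft II: external mesh, 1 reversal → CCW.
shaft II → shaft III: external mesh, 1 reversal → CW.
shaft III → the indexing shaft: external mesh, 1 reversal → CCW.
3 reversals in total — an odd number — so the indexing shaft turns opposite to the main motor.

anticlockwise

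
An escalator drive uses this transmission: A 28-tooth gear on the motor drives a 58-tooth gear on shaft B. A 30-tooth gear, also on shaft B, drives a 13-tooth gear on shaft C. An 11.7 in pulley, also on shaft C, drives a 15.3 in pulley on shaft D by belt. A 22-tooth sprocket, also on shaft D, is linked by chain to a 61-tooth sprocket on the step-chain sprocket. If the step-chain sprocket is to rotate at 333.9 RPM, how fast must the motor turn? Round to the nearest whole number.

1087 RPM

Overall ratio R = 2.0714 × 0.43333 × 1.3077 × 2.7727 = 3.2547.
Required input speed = output speed × R = 333.9 × 3.2547 = 1086.7 RPM.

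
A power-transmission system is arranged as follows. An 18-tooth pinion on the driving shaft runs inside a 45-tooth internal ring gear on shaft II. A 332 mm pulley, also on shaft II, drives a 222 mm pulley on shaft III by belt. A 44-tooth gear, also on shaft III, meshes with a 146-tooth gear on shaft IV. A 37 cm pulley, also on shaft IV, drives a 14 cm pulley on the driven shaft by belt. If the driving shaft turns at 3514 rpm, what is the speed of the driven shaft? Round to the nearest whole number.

1674 rpm

internal gear 45/18 = 2.5 → 3514/2.5 = 1405.6 rpm
belt 222/332 = 0.66867 → 1405.6/0.66867 = 2102.1 rpm
gear mesh 146/44 = 3.3182 → 2102.1/3.3182 = 633.5 rpm
belt 14/37 = 0.37838 → 633.5/0.37838 = 1674.3 rpm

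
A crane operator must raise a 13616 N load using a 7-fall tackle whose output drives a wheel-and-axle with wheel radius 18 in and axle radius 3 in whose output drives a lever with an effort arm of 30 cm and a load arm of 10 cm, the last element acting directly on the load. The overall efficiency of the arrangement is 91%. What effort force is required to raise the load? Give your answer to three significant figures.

Block-and-tackle MA = number of supporting rope parts = 7.
Wheel-and-axle MA = R/r = 18/3 = 6.
Lever MA = effort arm / load arm = 30/10 = 3.
Combined ideal MA = 7 × 6 × 3 = 126.
Actual MA = 126 × 0.91 = 114.66.
Effort = load / actual MA = 13616 / 114.66 = 118.75 N.

119 N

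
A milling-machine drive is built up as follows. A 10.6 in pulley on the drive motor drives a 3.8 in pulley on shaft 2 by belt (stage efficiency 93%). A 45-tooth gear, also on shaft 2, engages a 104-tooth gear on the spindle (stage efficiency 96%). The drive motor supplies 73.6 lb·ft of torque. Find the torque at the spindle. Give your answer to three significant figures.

belt 3.8/10.6 = 0.35849 → τ = 73.6·0.35849·0.93 = 24.538 lb·ft
gear mesh 104/45 = 2.3111 → τ = 24.538·2.3111·0.96 = 54.442 lb·ft

54.4 lb·ft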